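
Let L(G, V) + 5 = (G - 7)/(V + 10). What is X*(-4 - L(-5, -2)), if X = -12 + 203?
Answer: 955/2 ≈ 477.50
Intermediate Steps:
L(G, V) = -5 + (-7 + G)/(10 + V) (L(G, V) = -5 + (G - 7)/(V + 10) = -5 + (-7 + G)/(10 + V))
X = 191
X*(-4 - L(-5, -2)) = 191*(-4 - (-57 - 5 - 5*(-2))/(10 - 2)) = 191*(-4 - (-57 - 5 + 10)/8) = 191*(-4 - (-52)/8) = 191*(-4 - 1*(-13/2)) = 191*(-4 + 13/2) = 191*(5/2) = 955/2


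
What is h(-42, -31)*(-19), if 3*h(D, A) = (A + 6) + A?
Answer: 1064/3 ≈ 354.67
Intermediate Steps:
h(D, A) = 2 + 2*A/3 (h(D, A) = ((A + 6) + A)/3 = ((6 + A) + A)/3 = (6 + 2*A)/3 = 2 + 2*A/3)
h(-42, -31)*(-19) = (2 + (⅔)*(-31))*(-19) = (2 - 62/3)*(-19) = -56/3*(-19) = 1064/3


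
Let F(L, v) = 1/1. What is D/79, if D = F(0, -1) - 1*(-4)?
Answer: 5/79 ≈ 0.063291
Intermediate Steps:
F(L, v) = 1
D = 5 (D = 1 - 1*(-4) = 1 + 4 = 5)
D/79 = 5/79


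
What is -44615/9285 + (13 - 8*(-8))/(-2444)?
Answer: -21950801/4538508 ≈ -4.8366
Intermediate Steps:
-44615/9285 + (13 - 8*(-8))/(-2444) = -44615*1/9285 + (13 + 64)*(-1/2444) = -8923/1857 + 77*(-1/2444) = -8923/1857 - 77/2444 = -21950801/4538508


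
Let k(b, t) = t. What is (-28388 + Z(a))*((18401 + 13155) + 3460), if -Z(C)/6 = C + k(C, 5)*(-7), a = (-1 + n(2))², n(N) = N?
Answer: -986890944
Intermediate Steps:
a = 1 (a = (-1 + 2)² = 1² = 1)
Z(C) = 210 - 6*C (Z(C) = -6*(C + 5*(-7)) = -6*(C - 35) = -6*(-35 + C) = 210 - 6*C)
(-28388 + Z(a))*((18401 + 13155) + 3460) = (-28388 + (210 - 6*1))*((18401 + 13155) + 3460) = (-28388 + (210 - 6))*(31556 + 3460) = (-28388 + 204)*35016 = -28184*35016 = -986890944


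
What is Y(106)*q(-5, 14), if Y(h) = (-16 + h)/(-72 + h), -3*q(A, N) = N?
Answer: -210/17 ≈ -12.353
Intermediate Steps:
q(A, N) = -N/3
Y(h) = (-16 + h)/(-72 + h)
Y(106)*q(-5, 14) = ((-16 + 106)/(-72 + 106))*(-1/3*14) = (90/34)*(-14/3) = ((1/34)*90)*(-14/3) = (45/17)*(-14/3) = -210/17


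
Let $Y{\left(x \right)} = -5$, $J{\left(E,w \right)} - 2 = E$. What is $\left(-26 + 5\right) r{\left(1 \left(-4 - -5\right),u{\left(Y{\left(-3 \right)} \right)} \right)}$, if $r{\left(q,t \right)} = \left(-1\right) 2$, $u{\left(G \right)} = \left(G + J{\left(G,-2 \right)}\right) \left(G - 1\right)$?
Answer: $42$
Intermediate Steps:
$J{\left(E,w \right)} = 2 + E$
$u{\left(G \right)} = \left(-1 + G\right) \left(2 + 2 G\right)$ ($u{\left(G \right)} = \left(G + \left(2 + G\right)\right) \left(G - 1\right) = \left(2 + 2 G\right) \left(-1 + G\right) = \left(-1 + G\right) \left(2 + 2 G\right)$)
$r{\left(q,t \right)} = -2$
$\left(-26 + 5\right) r{\left(1 \left(-4 - -5\right),u{\left(Y{\left(-3 \right)} \right)} \right)} = \left(-26 + 5\right) \left(-2\right) = \left(-21\right) \left(-2\right) = 42$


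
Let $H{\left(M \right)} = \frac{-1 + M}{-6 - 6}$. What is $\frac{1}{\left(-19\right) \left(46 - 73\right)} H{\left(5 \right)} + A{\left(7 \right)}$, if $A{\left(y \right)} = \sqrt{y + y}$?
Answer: $- \frac{1}{1539} + \sqrt{14} \approx 3.741$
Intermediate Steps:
$A{\left(y \right)} = \sqrt{2} \sqrt{y}$ ($A{\left(y \right)} = \sqrt{2 y} = \sqrt{2} \sqrt{y}$)
$H{\left(M \right)} = \frac{1}{12} - \frac{M}{12}$ ($H{\left(M \right)} = \frac{-1 + M}{-12} = \left(-1 + M\right) \left(- \frac{1}{12}\right) = \frac{1}{12} - \frac{M}{12}$)
$\frac{1}{\left(-19\right) \left(46 - 73\right)} H{\left(5 \right)} + A{\left(7 \right)} = \frac{1}{\left(-19\right) \left(46 - 73\right)} \left(\frac{1}{12} - \frac{5}{12}\right) + \sqrt{2} \sqrt{7} = - \frac{1}{19 \left(46 - 73\right)} \left(\frac{1}{12} - \frac{5}{12}\right) + \sqrt{14} = - \frac{1}{19 \left(-27\right)} \left(- \frac{1}{3}\right) + \sqrt{14} = \left(- \frac{1}{19}\right) \left(- \frac{1}{27}\right) \left(- \frac{1}{3}\right) + \sqrt{14} = \frac{1}{513} \left(- \frac{1}{3}\right) + \sqrt{14} = - \frac{1}{1539} + \sqrt{14}$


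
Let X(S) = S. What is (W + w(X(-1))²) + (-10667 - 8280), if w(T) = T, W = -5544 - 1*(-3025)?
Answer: -21465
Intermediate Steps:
W = -2519 (W = -5544 + 3025 = -2519)
(W + w(X(-1))²) + (-10667 - 8280) = (-2519 + (-1)²) + (-10667 - 8280) = (-2519 + 1) - 18947 = -2518 - 18947 = -21465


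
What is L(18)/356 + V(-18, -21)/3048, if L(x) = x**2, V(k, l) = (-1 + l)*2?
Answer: 60743/67818 ≈ 0.89568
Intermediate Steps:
V(k, l) = -2 + 2*l
L(18)/356 + V(-18, -21)/3048 = 18**2/356 + (-2 + 2*(-21))/3048 = 324*(1/356) + (-2 - 42)*(1/3048) = 81/89 - 44*1/3048 = 81/89 - 11/762 = 60743/67818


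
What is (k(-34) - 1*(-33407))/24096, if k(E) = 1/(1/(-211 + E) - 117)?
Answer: 319214939/230245312 ≈ 1.3864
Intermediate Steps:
k(E) = 1/(-117 + 1/(-211 + E))
(k(-34) - 1*(-33407))/24096 = ((211 - 1*(-34))/(-24688 + 117*(-34)) - 1*(-33407))/24096 = ((211 + 34)/(-24688 - 3978) + 33407)*(1/24096) = (245/(-28666) + 33407)*(1/24096) = (-1/28666*245 + 33407)*(1/24096) = (-245/28666 + 33407)*(1/24096) = (957644817/28666)*(1/24096) = 319214939/230245312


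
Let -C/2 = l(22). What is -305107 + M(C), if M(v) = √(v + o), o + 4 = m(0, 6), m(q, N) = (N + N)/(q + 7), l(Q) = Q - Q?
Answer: -305107 + 4*I*√7/7 ≈ -3.0511e+5 + 1.5119*I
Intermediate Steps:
l(Q) = 0
C = 0 (C = -2*0 = 0)
m(q, N) = 2*N/(7 + q) (m(q, N) = (2*N)/(7 + q) = 2*N/(7 + q))
o = -16/7 (o = -4 + 2*6/(7 + 0) = -4 + 2*6/7 = -4 + 2*6*(⅐) = -4 + 12/7 = -16/7 ≈ -2.2857)
M(v) = √(-16/7 + v) (M(v) = √(v - 16/7) = √(-16/7 + v))
-305107 + M(C) = -305107 + √(-112 + 49*0)/7 = -305107 + √(-112 + 0)/7 = -305107 + √(-112)/7 = -305107 + (4*I*√7)/7 = -305107 + 4*I*√7/7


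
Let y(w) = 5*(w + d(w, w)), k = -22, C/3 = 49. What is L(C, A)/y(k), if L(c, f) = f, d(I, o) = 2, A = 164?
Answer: -41/25 ≈ -1.6400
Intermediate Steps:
C = 147 (C = 3*49 = 147)
y(w) = 10 + 5*w (y(w) = 5*(w + 2) = 5*(2 + w) = 10 + 5*w)
L(C, A)/y(k) = 164/(10 + 5*(-22)) = 164/(10 - 110) = 164/(-100) = 164*(-1/100) = -41/25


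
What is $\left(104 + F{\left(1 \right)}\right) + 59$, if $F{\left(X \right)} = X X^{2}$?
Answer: $164$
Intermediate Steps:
$F{\left(X \right)} = X^{3}$
$\left(104 + F{\left(1 \right)}\right) + 59 = \left(104 + 1^{3}\right) + 59 = \left(104 + 1\right) + 59 = 105 + 59 = 164$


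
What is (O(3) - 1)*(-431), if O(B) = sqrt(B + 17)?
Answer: 431 - 862*sqrt(5) ≈ -1496.5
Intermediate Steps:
O(B) = sqrt(17 + B)
(O(3) - 1)*(-431) = (sqrt(17 + 3) - 1)*(-431) = (sqrt(20) - 1)*(-431) = (2*sqrt(5) - 1)*(-431) = (-1 + 2*sqrt(5))*(-431) = 431 - 862*sqrt(5)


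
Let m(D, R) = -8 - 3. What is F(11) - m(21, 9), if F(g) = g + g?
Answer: 33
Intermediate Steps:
m(D, R) = -11
F(g) = 2*g
F(11) - m(21, 9) = 2*11 - 1*(-11) = 22 + 11 = 33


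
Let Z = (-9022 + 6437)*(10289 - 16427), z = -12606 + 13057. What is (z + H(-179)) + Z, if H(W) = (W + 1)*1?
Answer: 15867003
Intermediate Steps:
H(W) = 1 + W (H(W) = (1 + W)*1 = 1 + W)
z = 451
Z = 15866730 (Z = -2585*(-6138) = 15866730)
(z + H(-179)) + Z = (451 + (1 - 179)) + 15866730 = (451 - 178) + 15866730 = 273 + 15866730 = 15867003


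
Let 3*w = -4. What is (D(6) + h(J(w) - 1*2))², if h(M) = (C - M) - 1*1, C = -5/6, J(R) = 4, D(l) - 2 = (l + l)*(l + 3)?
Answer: 405769/36 ≈ 11271.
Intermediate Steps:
w = -4/3 (w = (⅓)*(-4) = -4/3 ≈ -1.3333)
D(l) = 2 + 2*l*(3 + l) (D(l) = 2 + (l + l)*(l + 3) = 2 + (2*l)*(3 + l) = 2 + 2*l*(3 + l))
C = -⅚ (C = -5*⅙ = -⅚ ≈ -0.83333)
h(M) = -11/6 - M (h(M) = (-⅚ - M) - 1*1 = (-⅚ - M) - 1 = -11/6 - M)
(D(6) + h(J(w) - 1*2))² = ((2 + 2*6² + 6*6) + (-11/6 - (4 - 1*2)))² = ((2 + 2*36 + 36) + (-11/6 - (4 - 2)))² = ((2 + 72 + 36) + (-11/6 - 1*2))² = (110 + (-11/6 - 2))² = (110 - 23/6)² = (637/6)² = 405769/36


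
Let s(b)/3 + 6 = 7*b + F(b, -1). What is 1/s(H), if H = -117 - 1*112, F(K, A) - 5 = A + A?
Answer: -1/4818 ≈ -0.00020756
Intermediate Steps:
F(K, A) = 5 + 2*A (F(K, A) = 5 + (A + A) = 5 + 2*A)
H = -229 (H = -117 - 112 = -229)
s(b) = -9 + 21*b (s(b) = -18 + 3*(7*b + (5 + 2*(-1))) = -18 + 3*(7*b + (5 - 2)) = -18 + 3*(7*b + 3) = -18 + 3*(3 + 7*b) = -18 + (9 + 21*b) = -9 + 21*b)
1/s(H) = 1/(-9 + 21*(-229)) = 1/(-9 - 4809) = 1/(-4818) = -1/4818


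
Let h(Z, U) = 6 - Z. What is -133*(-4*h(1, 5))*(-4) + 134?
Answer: -10506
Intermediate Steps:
-133*(-4*h(1, 5))*(-4) + 134 = -133*(-4*(6 - 1*1))*(-4) + 134 = -133*(-4*(6 - 1))*(-4) + 134 = -133*(-4*5)*(-4) + 134 = -(-2660)*(-4) + 134 = -133*80 + 134 = -10640 + 134 = -10506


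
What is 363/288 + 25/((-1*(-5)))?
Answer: 601/96 ≈ 6.2604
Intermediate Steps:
363/288 + 25/((-1*(-5))) = 363*(1/288) + 25/5 = 121/96 + 25*(1/5) = 121/96 + 5 = 601/96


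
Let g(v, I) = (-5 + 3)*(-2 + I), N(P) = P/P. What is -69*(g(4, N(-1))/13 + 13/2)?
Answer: -11937/26 ≈ -459.12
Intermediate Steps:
N(P) = 1
g(v, I) = 4 - 2*I (g(v, I) = -2*(-2 + I) = 4 - 2*I)
-69*(g(4, N(-1))/13 + 13/2) = -69*((4 - 2*1)/13 + 13/2) = -69*((4 - 2)*(1/13) + 13*(1/2)) = -69*(2*(1/13) + 13/2) = -69*(2/13 + 13/2) = -69*173/26 = -11937/26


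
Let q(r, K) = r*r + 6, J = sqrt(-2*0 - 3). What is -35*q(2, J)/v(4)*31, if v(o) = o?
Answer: -5425/2 ≈ -2712.5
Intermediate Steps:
J = I*sqrt(3) (J = sqrt(0 - 3) = sqrt(-3) = I*sqrt(3) ≈ 1.732*I)
q(r, K) = 6 + r**2 (q(r, K) = r**2 + 6 = 6 + r**2)
-35*q(2, J)/v(4)*31 = -35*(6 + 2**2)/4*31 = -35*(6 + 4)/4*31 = -350/4*31 = -35*5/2*31 = -175/2*31 = -5425/2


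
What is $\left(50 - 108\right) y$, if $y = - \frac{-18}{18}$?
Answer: $-58$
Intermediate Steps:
$y = 1$ ($y = - \frac{-18}{18} = \left(-1\right) \left(-1\right) = 1$)
$\left(50 - 108\right) y = \left(50 - 108\right) 1 = \left(-58\right) 1 = -58$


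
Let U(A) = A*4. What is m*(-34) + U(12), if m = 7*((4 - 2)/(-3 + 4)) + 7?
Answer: -666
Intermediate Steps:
U(A) = 4*A
m = 21 (m = 7*(2/1) + 7 = 7*(2*1) + 7 = 7*2 + 7 = 14 + 7 = 21)
m*(-34) + U(12) = 21*(-34) + 4*12 = -714 + 48 = -666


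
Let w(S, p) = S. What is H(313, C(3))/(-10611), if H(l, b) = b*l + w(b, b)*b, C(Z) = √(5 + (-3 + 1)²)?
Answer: -316/3537 ≈ -0.089341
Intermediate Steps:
C(Z) = 3 (C(Z) = √(5 + (-2)²) = √(5 + 4) = √9 = 3)
H(l, b) = b² + b*l (H(l, b) = b*l + b*b = b*l + b² = b² + b*l)
H(313, C(3))/(-10611) = (3*(3 + 313))/(-10611) = (3*316)*(-1/10611) = 948*(-1/10611) = -316/3537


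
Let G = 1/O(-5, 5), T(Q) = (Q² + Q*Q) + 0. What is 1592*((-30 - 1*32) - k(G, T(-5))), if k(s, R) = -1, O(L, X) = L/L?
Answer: -97112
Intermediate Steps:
T(Q) = 2*Q² (T(Q) = (Q² + Q²) + 0 = 2*Q² + 0 = 2*Q²)
O(L, X) = 1
G = 1 (G = 1/1 = 1)
1592*((-30 - 1*32) - k(G, T(-5))) = 1592*((-30 - 1*32) - 1*(-1)) = 1592*((-30 - 32) + 1) = 1592*(-62 + 1) = 1592*(-61) = -97112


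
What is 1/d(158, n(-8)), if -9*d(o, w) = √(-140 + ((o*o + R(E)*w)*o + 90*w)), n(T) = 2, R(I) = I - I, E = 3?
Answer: -3*√246522/328696 ≈ -0.0045316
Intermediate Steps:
R(I) = 0
d(o, w) = -√(-140 + o³ + 90*w)/9 (d(o, w) = -√(-140 + ((o*o + 0*w)*o + 90*w))/9 = -√(-140 + ((o² + 0)*o + 90*w))/9 = -√(-140 + (o²*o + 90*w))/9 = -√(-140 + (o³ + 90*w))/9 = -√(-140 + o³ + 90*w)/9)
1/d(158, n(-8)) = 1/(-√(-140 + 158³ + 90*2)/9) = 1/(-√(-140 + 3944312 + 180)/9) = 1/(-4*√246522/9) = -3*√246522/328696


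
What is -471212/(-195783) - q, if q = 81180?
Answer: -2270456104/27969 ≈ -81178.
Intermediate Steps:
-471212/(-195783) - q = -471212/(-195783) - 1*81180 = -471212*(-1/195783) - 81180 = 67316/27969 - 81180 = -2270456104/27969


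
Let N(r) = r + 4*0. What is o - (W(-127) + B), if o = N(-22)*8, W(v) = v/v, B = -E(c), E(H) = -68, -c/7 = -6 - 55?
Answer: -245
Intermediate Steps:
N(r) = r (N(r) = r + 0 = r)
c = 427 (c = -7*(-6 - 55) = -7*(-61) = 427)
B = 68 (B = -1*(-68) = 68)
W(v) = 1
o = -176 (o = -22*8 = -176)
o - (W(-127) + B) = -176 - (1 + 68) = -176 - 1*69 = -176 - 69 = -245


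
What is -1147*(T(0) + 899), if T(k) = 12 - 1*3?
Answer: -1041476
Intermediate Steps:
T(k) = 9 (T(k) = 12 - 3 = 9)
-1147*(T(0) + 899) = -1147*(9 + 899) = -1147*908 = -1041476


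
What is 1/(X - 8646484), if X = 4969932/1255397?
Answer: -114127/986796827656 ≈ -1.1565e-7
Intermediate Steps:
X = 451812/114127 (X = 4969932*(1/1255397) = 451812/114127 ≈ 3.9589)
1/(X - 8646484) = 1/(451812/114127 - 8646484) = 1/(-986796827656/114127) = -114127/986796827656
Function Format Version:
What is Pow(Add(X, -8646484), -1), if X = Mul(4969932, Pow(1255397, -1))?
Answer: Rational(-114127, 986796827656) ≈ -1.1565e-7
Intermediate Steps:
X = Rational(451812, 114127) (X = Mul(4969932, Rational(1, 1255397)) = Rational(451812, 114127) ≈ 3.9589)
Pow(Add(X, -8646484), -1) = Pow(Add(Rational(451812, 114127), -8646484), -1) = Pow(Rational(-986796827656, 114127), -1) = Rational(-114127, 986796827656)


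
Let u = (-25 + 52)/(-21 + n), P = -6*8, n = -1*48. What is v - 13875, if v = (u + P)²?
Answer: -6101106/529 ≈ -11533.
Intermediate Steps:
n = -48
P = -48
u = -9/23 (u = (-25 + 52)/(-21 - 48) = 27/(-69) = 27*(-1/69) = -9/23 ≈ -0.39130)
v = 1238769/529 (v = (-9/23 - 48)² = (-1113/23)² = 1238769/529 ≈ 2341.7)
v - 13875 = 1238769/529 - 13875 = -6101106/529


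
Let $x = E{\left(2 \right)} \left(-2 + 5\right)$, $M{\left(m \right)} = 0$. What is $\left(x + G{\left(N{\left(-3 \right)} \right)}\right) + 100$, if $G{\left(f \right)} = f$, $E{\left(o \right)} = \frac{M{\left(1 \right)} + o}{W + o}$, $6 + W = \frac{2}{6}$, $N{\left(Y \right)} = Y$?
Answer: $\frac{1049}{11} \approx 95.364$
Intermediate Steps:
$W = - \frac{17}{3}$ ($W = -6 + \frac{2}{6} = -6 + 2 \cdot \frac{1}{6} = -6 + \frac{1}{3} = - \frac{17}{3} \approx -5.6667$)
$E{\left(o \right)} = \frac{o}{- \frac{17}{3} + o}$ ($E{\left(o \right)} = \frac{0 + o}{- \frac{17}{3} + o} = \frac{o}{- \frac{17}{3} + o}$)
$x = - \frac{18}{11}$ ($x = 3 \cdot 2 \frac{1}{-17 + 3 \cdot 2} \left(-2 + 5\right) = 3 \cdot 2 \frac{1}{-17 + 6} \cdot 3 = 3 \cdot 2 \frac{1}{-11} \cdot 3 = 3 \cdot 2 \left(- \frac{1}{11}\right) 3 = \left(- \frac{6}{11}\right) 3 = - \frac{18}{11} \approx -1.6364$)
$\left(x + G{\left(N{\left(-3 \right)} \right)}\right) + 100 = \left(- \frac{18}{11} - 3\right) + 100 = - \frac{51}{11} + 100 = \frac{1049}{11}$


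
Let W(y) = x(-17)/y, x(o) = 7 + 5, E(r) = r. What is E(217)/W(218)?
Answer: 23653/6 ≈ 3942.2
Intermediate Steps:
x(o) = 12
W(y) = 12/y
E(217)/W(218) = 217/((12/218)) = 217/((12*(1/218))) = 217/(6/109) = 217*(109/6) = 23653/6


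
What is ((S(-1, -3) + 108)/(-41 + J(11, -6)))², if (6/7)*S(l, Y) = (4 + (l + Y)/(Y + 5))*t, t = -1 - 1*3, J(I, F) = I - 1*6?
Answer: 5476/729 ≈ 7.5117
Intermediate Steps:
J(I, F) = -6 + I (J(I, F) = I - 6 = -6 + I)
t = -4 (t = -1 - 3 = -4)
S(l, Y) = -56/3 - 14*(Y + l)/(3*(5 + Y)) (S(l, Y) = 7*((4 + (l + Y)/(Y + 5))*(-4))/6 = 7*((4 + (Y + l)/(5 + Y))*(-4))/6 = 7*(-16 - 4*(Y + l)/(5 + Y))/6 = -56/3 - 14*(Y + l)/(3*(5 + Y)))
((S(-1, -3) + 108)/(-41 + J(11, -6)))² = ((14*(-20 - 1*(-1) - 5*(-3))/(3*(5 - 3)) + 108)/(-41 + (-6 + 11)))² = (((14/3)*(-20 + 1 + 15)/2 + 108)/(-41 + 5))² = (((14/3)*(½)*(-4) + 108)/(-36))² = ((-28/3 + 108)*(-1/36))² = ((296/3)*(-1/36))² = (-74/27)² = 5476/729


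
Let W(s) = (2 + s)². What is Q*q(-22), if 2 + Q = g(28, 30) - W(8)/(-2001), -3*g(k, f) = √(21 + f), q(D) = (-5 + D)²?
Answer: -948186/667 - 243*√51 ≈ -3156.9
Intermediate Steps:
g(k, f) = -√(21 + f)/3
Q = -3902/2001 - √51/3 (Q = -2 + (-√(21 + 30)/3 - (2 + 8)²/(-2001)) = -2 + (-√51/3 - 10²*(-1)/2001) = -2 + (-√51/3 - 100*(-1)/2001) = -2 + (-√51/3 - 1*(-100/2001)) = -2 + (-√51/3 + 100/2001) = -2 + (100/2001 - √51/3) = -3902/2001 - √51/3 ≈ -4.3305)
Q*q(-22) = (-3902/2001 - √51/3)*(-5 - 22)² = (-3902/2001 - √51/3)*(-27)² = (-3902/2001 - √51/3)*729 = -948186/667 - 243*√51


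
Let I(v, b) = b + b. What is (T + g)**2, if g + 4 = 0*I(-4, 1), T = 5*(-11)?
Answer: 3481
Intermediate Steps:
I(v, b) = 2*b
T = -55
g = -4 (g = -4 + 0*(2*1) = -4 + 0*2 = -4 + 0 = -4)
(T + g)**2 = (-55 - 4)**2 = (-59)**2 = 3481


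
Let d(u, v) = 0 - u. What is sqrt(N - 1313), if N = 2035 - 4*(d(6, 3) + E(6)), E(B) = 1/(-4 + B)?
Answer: 2*sqrt(186) ≈ 27.276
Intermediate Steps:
d(u, v) = -u
N = 2057 (N = 2035 - 4*(-1*6 + 1/(-4 + 6)) = 2035 - 4*(-6 + 1/2) = 2035 - 4*(-11)/2 = 2035 - 1*(-22) = 2035 + 22 = 2057)
sqrt(N - 1313) = sqrt(2057 - 1313) = sqrt(744) = 2*sqrt(186)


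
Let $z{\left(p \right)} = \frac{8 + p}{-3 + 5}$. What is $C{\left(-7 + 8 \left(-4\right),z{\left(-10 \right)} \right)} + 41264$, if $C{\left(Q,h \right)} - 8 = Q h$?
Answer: $41311$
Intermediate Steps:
$z{\left(p \right)} = 4 + \frac{p}{2}$ ($z{\left(p \right)} = \frac{8 + p}{2} = \left(8 + p\right) \frac{1}{2} = 4 + \frac{p}{2}$)
$C{\left(Q,h \right)} = 8 + Q h$
$C{\left(-7 + 8 \left(-4\right),z{\left(-10 \right)} \right)} + 41264 = \left(8 + \left(-7 + 8 \left(-4\right)\right) \left(4 + \frac{1}{2} \left(-10\right)\right)\right) + 41264 = \left(8 + \left(-7 - 32\right) \left(4 - 5\right)\right) + 41264 = \left(8 - -39\right) + 41264 = \left(8 + 39\right) + 41264 = 47 + 41264 = 41311$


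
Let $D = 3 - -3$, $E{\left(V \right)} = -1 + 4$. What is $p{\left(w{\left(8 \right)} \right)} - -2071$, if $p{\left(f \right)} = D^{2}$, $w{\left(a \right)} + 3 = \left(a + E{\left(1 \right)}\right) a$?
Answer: $2107$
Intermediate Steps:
$E{\left(V \right)} = 3$
$D = 6$ ($D = 3 + 3 = 6$)
$w{\left(a \right)} = -3 + a \left(3 + a\right)$ ($w{\left(a \right)} = -3 + \left(a + 3\right) a = -3 + \left(3 + a\right) a = -3 + a \left(3 + a\right)$)
$p{\left(f \right)} = 36$ ($p{\left(f \right)} = 6^{2} = 36$)
$p{\left(w{\left(8 \right)} \right)} - -2071 = 36 - -2071 = 36 + 2071 = 2107$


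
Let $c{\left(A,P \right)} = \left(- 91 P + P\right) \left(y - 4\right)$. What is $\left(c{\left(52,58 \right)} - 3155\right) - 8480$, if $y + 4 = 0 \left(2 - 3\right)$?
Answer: $30125$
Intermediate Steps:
$y = -4$ ($y = -4 + 0 \left(2 - 3\right) = -4 + 0 \left(-1\right) = -4 + 0 = -4$)
$c{\left(A,P \right)} = 720 P$ ($c{\left(A,P \right)} = \left(- 91 P + P\right) \left(-4 - 4\right) = - 90 P \left(-8\right) = 720 P$)
$\left(c{\left(52,58 \right)} - 3155\right) - 8480 = \left(720 \cdot 58 - 3155\right) - 8480 = \left(41760 - 3155\right) - 8480 = 38605 - 8480 = 30125$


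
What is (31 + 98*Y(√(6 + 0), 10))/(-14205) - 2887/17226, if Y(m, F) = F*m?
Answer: -13847947/81565110 - 196*√6/2841 ≈ -0.33877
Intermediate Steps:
(31 + 98*Y(√(6 + 0), 10))/(-14205) - 2887/17226 = (31 + 98*(10*√(6 + 0)))/(-14205) - 2887/17226 = (31 + 98*(10*√6))*(-1/14205) - 2887*1/17226 = (31 + 980*√6)*(-1/14205) - 2887/17226 = (-31/14205 - 196*√6/2841) - 2887/17226 = -13847947/81565110 - 196*√6/2841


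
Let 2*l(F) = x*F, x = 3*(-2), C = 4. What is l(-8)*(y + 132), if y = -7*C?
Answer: 2496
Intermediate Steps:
x = -6
l(F) = -3*F (l(F) = (-6*F)/2 = -3*F)
y = -28 (y = -7*4 = -28)
l(-8)*(y + 132) = (-3*(-8))*(-28 + 132) = 24*104 = 2496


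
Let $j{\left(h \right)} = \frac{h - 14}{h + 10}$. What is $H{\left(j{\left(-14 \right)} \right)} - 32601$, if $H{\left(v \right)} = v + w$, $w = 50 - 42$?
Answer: $-32586$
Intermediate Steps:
$j{\left(h \right)} = \frac{-14 + h}{10 + h}$
$w = 8$ ($w = 50 - 42 = 8$)
$H{\left(v \right)} = 8 + v$ ($H{\left(v \right)} = v + 8 = 8 + v$)
$H{\left(j{\left(-14 \right)} \right)} - 32601 = \left(8 + \frac{-14 - 14}{10 - 14}\right) - 32601 = \left(8 + \frac{1}{-4} \left(-28\right)\right) - 32601 = \left(8 - -7\right) - 32601 = \left(8 + 7\right) - 32601 = 15 - 32601 = -32586$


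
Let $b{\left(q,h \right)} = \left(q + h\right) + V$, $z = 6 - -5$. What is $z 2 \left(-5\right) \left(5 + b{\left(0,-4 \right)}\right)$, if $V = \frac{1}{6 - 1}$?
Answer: $-132$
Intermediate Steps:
$z = 11$ ($z = 6 + 5 = 11$)
$V = \frac{1}{5} \approx 0.2$
$b{\left(q,h \right)} = \frac{1}{5} + h + q$ ($b{\left(q,h \right)} = \left(q + h\right) + \frac{1}{5} = \left(h + q\right) + \frac{1}{5} = \frac{1}{5} + h + q$)
$z 2 \left(-5\right) \left(5 + b{\left(0,-4 \right)}\right) = 11 \cdot 2 \left(-5\right) \left(5 + \left(\frac{1}{5} - 4 + 0\right)\right) = 22 \left(-5\right) \left(5 - \frac{19}{5}\right) = \left(-110\right) \frac{6}{5} = -132$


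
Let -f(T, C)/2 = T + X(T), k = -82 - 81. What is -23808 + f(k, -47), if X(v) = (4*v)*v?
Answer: -236034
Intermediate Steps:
X(v) = 4*v²
k = -163
f(T, C) = -8*T² - 2*T (f(T, C) = -2*(T + 4*T²) = -8*T² - 2*T)
-23808 + f(k, -47) = -23808 + 2*(-163)*(-1 - 4*(-163)) = -23808 + 2*(-163)*(-1 + 652) = -23808 + 2*(-163)*651 = -23808 - 212226 = -236034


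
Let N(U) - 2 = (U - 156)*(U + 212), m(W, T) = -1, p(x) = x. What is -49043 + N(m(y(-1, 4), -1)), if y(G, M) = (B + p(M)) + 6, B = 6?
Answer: -82168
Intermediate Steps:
y(G, M) = 12 + M (y(G, M) = (6 + M) + 6 = 12 + M)
N(U) = 2 + (-156 + U)*(212 + U) (N(U) = 2 + (U - 156)*(U + 212) = 2 + (-156 + U)*(212 + U))
-49043 + N(m(y(-1, 4), -1)) = -49043 + (-33070 + (-1)² + 56*(-1)) = -49043 + (-33070 + 1 - 56) = -49043 - 33125 = -82168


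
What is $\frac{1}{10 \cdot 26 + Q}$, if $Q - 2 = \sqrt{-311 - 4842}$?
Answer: $\frac{262}{73797} - \frac{i \sqrt{5153}}{73797} \approx 0.0035503 - 0.00097273 i$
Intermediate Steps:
$Q = 2 + i \sqrt{5153}$ ($Q = 2 + \sqrt{-311 - 4842} = 2 + \sqrt{-5153} = 2 + i \sqrt{5153} \approx 2.0 + 71.784 i$)
$\frac{1}{10 \cdot 26 + Q} = \frac{1}{10 \cdot 26 + \left(2 + i \sqrt{5153}\right)} = \frac{1}{260 + \left(2 + i \sqrt{5153}\right)} = \frac{1}{262 + i \sqrt{5153}}$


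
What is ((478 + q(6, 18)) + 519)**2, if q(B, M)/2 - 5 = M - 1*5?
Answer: 1067089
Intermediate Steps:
q(B, M) = 2*M (q(B, M) = 10 + 2*(M - 1*5) = 10 + 2*(M - 5) = 10 + 2*(-5 + M) = 10 + (-10 + 2*M) = 2*M)
((478 + q(6, 18)) + 519)**2 = ((478 + 2*18) + 519)**2 = ((478 + 36) + 519)**2 = (514 + 519)**2 = 1033**2 = 1067089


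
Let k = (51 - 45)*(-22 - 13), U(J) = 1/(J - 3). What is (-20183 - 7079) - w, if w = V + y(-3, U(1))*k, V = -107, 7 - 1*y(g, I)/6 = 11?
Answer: -32195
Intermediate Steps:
U(J) = 1/(-3 + J)
y(g, I) = -24 (y(g, I) = 42 - 6*11 = 42 - 66 = -24)
k = -210 (k = 6*(-35) = -210)
w = 4933 (w = -107 - 24*(-210) = -107 + 5040 = 4933)
(-20183 - 7079) - w = (-20183 - 7079) - 1*4933 = -27262 - 4933 = -32195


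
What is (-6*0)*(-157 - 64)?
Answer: 0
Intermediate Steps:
(-6*0)*(-157 - 64) = 0*(-221) = 0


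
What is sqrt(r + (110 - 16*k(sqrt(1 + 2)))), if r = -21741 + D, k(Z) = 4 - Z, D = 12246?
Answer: sqrt(-9449 + 16*sqrt(3)) ≈ 97.063*I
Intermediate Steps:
r = -9495 (r = -21741 + 12246 = -9495)
sqrt(r + (110 - 16*k(sqrt(1 + 2)))) = sqrt(-9495 + (110 - 16*(4 - sqrt(1 + 2)))) = sqrt(-9495 + (110 - 16*(4 - sqrt(3)))) = sqrt(-9495 + (110 + (-64 + 16*sqrt(3)))) = sqrt(-9495 + (46 + 16*sqrt(3))) = sqrt(-9449 + 16*sqrt(3))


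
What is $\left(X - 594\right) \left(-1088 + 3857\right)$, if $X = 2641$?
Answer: $5668143$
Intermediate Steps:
$\left(X - 594\right) \left(-1088 + 3857\right) = \left(2641 - 594\right) \left(-1088 + 3857\right) = 2047 \cdot 2769 = 5668143$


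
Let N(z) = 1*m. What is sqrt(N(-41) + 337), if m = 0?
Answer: sqrt(337) ≈ 18.358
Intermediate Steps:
N(z) = 0 (N(z) = 1*0 = 0)
sqrt(N(-41) + 337) = sqrt(0 + 337) = sqrt(337)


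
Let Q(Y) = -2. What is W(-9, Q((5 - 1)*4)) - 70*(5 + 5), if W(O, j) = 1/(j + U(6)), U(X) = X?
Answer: -2799/4 ≈ -699.75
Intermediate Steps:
W(O, j) = 1/(6 + j) (W(O, j) = 1/(j + 6) = 1/(6 + j))
W(-9, Q((5 - 1)*4)) - 70*(5 + 5) = 1/(6 - 2) - 70*(5 + 5) = 1/4 - 70*10 = ¼ - 35*20 = ¼ - 700 = -2799/4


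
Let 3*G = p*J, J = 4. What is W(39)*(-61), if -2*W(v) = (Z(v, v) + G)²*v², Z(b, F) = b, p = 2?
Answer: 161078125/2 ≈ 8.0539e+7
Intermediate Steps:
G = 8/3 (G = (2*4)/3 = (⅓)*8 = 8/3 ≈ 2.6667)
W(v) = -v²*(8/3 + v)²/2 (W(v) = -(v + 8/3)²*v²/2 = -(8/3 + v)²*v²/2 = -v²*(8/3 + v)²/2)
W(39)*(-61) = -1/18*39²*(8 + 3*39)²*(-61) = -1/18*1521*(8 + 117)²*(-61) = -1/18*1521*125²*(-61) = -1/18*1521*15625*(-61) = -2640625/2*(-61) = 161078125/2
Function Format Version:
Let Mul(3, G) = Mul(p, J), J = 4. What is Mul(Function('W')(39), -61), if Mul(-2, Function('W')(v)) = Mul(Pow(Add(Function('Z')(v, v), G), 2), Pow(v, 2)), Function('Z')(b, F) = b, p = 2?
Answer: Rational(161078125, 2) ≈ 8.0539e+7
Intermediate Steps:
G = Rational(8, 3) (G = Mul(Rational(1, 3), Mul(2, 4)) = Mul(Rational(1, 3), 8) = Rational(8, 3) ≈ 2.6667)
Function('W')(v) = Mul(Rational(-1, 2), Pow(v, 2), Pow(Add(Rational(8, 3), v), 2)) (Function('W')(v) = Mul(Rational(-1, 2), Mul(Pow(Add(v, Rational(8, 3)), 2), Pow(v, 2))) = Mul(Rational(-1, 2), Mul(Pow(Add(Rational(8, 3), v), 2), Pow(v, 2))) = Mul(Rational(-1, 2), Mul(Pow(v, 2), Pow(Add(Rational(8, 3), v), 2))) = Mul(Rational(-1, 2), Pow(v, 2), Pow(Add(Rational(8, 3), v), 2)))
Mul(Function('W')(39), -61) = Mul(Mul(Rational(-1, 18), Pow(39, 2), Pow(Add(8, Mul(3, 39)), 2)), -61) = Mul(Mul(Rational(-1, 18), 1521, Pow(Add(8, 117), 2)), -61) = Mul(Mul(Rational(-1, 18), 1521, Pow(125, 2)), -61) = Mul(Mul(Rational(-1, 18), 1521, 15625), -61) = Mul(Rational(-2640625, 2), -61) = Rational(161078125, 2)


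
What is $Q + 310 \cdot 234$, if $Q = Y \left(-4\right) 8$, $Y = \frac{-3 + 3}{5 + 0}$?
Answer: $72540$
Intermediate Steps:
$Y = 0$ ($Y = \frac{0}{5} = 0 \cdot \frac{1}{5} = 0$)
$Q = 0$ ($Q = 0 \left(-4\right) 8 = 0 \cdot 8 = 0$)
$Q + 310 \cdot 234 = 0 + 310 \cdot 234 = 0 + 72540 = 72540$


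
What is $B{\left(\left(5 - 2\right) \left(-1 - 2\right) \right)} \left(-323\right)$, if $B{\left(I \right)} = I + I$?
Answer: $5814$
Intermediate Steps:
$B{\left(I \right)} = 2 I$
$B{\left(\left(5 - 2\right) \left(-1 - 2\right) \right)} \left(-323\right) = 2 \left(5 - 2\right) \left(-1 - 2\right) \left(-323\right) = 2 \cdot 3 \left(-3\right) \left(-323\right) = 2 \left(-9\right) \left(-323\right) = \left(-18\right) \left(-323\right) = 5814$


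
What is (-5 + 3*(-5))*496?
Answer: -9920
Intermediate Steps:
(-5 + 3*(-5))*496 = (-5 - 15)*496 = -20*496 = -9920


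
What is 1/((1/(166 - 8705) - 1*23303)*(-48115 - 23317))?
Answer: 8539/14213847803376 ≈ 6.0075e-10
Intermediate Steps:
1/((1/(166 - 8705) - 1*23303)*(-48115 - 23317)) = 1/((1/(-8539) - 23303)*(-71432)) = 1/((-1/8539 - 23303)*(-71432)) = 1/(-198984318/8539*(-71432)) = 1/(14213847803376/8539) = 8539/14213847803376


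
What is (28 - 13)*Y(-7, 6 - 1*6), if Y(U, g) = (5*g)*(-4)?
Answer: 0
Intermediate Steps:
Y(U, g) = -20*g
(28 - 13)*Y(-7, 6 - 1*6) = (28 - 13)*(-20*(6 - 1*6)) = 15*(-20*(6 - 6)) = 15*(-20*0) = 15*0 = 0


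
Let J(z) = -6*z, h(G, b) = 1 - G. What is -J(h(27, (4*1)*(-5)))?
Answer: -156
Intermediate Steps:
-J(h(27, (4*1)*(-5))) = -(-6)*(1 - 1*27) = -(-6)*(1 - 27) = -(-6)*(-26) = -1*156 = -156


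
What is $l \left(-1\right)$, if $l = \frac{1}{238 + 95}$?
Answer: $- \frac{1}{333} \approx -0.003003$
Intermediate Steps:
$l = \frac{1}{333} \approx 0.003003$
$l \left(-1\right) = \frac{1}{333} \left(-1\right) = - \frac{1}{333}$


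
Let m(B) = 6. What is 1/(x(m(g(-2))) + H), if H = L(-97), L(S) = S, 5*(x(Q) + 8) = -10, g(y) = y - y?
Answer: -1/107 ≈ -0.0093458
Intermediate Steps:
g(y) = 0
x(Q) = -10 (x(Q) = -8 + (⅕)*(-10) = -8 - 2 = -10)
H = -97
1/(x(m(g(-2))) + H) = 1/(-10 - 97) = 1/(-107) = -1/107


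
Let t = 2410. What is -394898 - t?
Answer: -397308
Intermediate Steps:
-394898 - t = -394898 - 1*2410 = -394898 - 2410 = -397308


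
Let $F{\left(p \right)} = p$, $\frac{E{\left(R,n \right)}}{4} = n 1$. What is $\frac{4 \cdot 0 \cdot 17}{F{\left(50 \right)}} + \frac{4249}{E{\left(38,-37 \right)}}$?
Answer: $- \frac{4249}{148} \approx -28.709$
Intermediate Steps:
$E{\left(R,n \right)} = 4 n$ ($E{\left(R,n \right)} = 4 n 1 = 4 n$)
$\frac{4 \cdot 0 \cdot 17}{F{\left(50 \right)}} + \frac{4249}{E{\left(38,-37 \right)}} = \frac{4 \cdot 0 \cdot 17}{50} + \frac{4249}{4 \left(-37\right)} = 0 \cdot 17 \cdot \frac{1}{50} + \frac{4249}{-148} = 0 \cdot \frac{1}{50} + 4249 \left(- \frac{1}{148}\right) = 0 - \frac{4249}{148} = - \frac{4249}{148}$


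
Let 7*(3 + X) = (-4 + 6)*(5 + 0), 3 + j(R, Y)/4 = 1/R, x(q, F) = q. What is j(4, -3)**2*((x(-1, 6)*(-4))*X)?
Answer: -5324/7 ≈ -760.57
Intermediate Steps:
j(R, Y) = -12 + 4/R
X = -11/7 (X = -3 + ((-4 + 6)*(5 + 0))/7 = -3 + (2*5)/7 = -3 + (1/7)*10 = -3 + 10/7 = -11/7 ≈ -1.5714)
j(4, -3)**2*((x(-1, 6)*(-4))*X) = (-12 + 4/4)**2*(-1*(-4)*(-11/7)) = (-12 + 4*(1/4))**2*(4*(-11/7)) = (-12 + 1)**2*(-44/7) = (-11)**2*(-44/7) = 121*(-44/7) = -5324/7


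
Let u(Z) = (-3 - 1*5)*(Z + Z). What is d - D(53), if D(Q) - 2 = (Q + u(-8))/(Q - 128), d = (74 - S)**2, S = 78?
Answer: 1231/75 ≈ 16.413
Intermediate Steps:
u(Z) = -16*Z (u(Z) = (-3 - 5)*(2*Z) = -16*Z)
d = 16 (d = (74 - 1*78)**2 = (74 - 78)**2 = (-4)**2 = 16)
D(Q) = 2 + (128 + Q)/(-128 + Q) (D(Q) = 2 + (Q - 16*(-8))/(Q - 128) = 2 + (Q + 128)/(-128 + Q) = 2 + (128 + Q)/(-128 + Q))
d - D(53) = 16 - (-128 + 3*53)/(-128 + 53) = 16 - (-128 + 159)/(-75) = 16 - (-1)*31/75 = 16 - 1*(-31/75) = 16 + 31/75 = 1231/75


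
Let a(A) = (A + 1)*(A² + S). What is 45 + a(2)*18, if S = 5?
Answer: 531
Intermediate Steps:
a(A) = (1 + A)*(5 + A²) (a(A) = (A + 1)*(A² + 5) = (1 + A)*(5 + A²))
45 + a(2)*18 = 45 + (5 + 2² + 2³ + 5*2)*18 = 45 + (5 + 4 + 8 + 10)*18 = 45 + 27*18 = 45 + 486 = 531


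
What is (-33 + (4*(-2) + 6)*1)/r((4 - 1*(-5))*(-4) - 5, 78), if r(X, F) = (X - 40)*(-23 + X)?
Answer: -35/5184 ≈ -0.0067515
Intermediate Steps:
r(X, F) = (-40 + X)*(-23 + X)
(-33 + (4*(-2) + 6)*1)/r((4 - 1*(-5))*(-4) - 5, 78) = (-33 + (4*(-2) + 6)*1)/(920 + ((4 - 1*(-5))*(-4) - 5)² - 63*((4 - 1*(-5))*(-4) - 5)) = (-33 + (-8 + 6)*1)/(920 + ((4 + 5)*(-4) - 5)² - 63*((4 + 5)*(-4) - 5)) = (-33 - 2*1)/(920 + (9*(-4) - 5)² - 63*(9*(-4) - 5)) = (-33 - 2)/(920 + (-36 - 5)² - 63*(-36 - 5)) = -35/(920 + (-41)² - 63*(-41)) = -35/(920 + 1681 + 2583) = -35/5184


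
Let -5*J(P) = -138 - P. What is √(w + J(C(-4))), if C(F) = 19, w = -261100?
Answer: I*√6526715/5 ≈ 510.95*I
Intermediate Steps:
J(P) = 138/5 + P/5 (J(P) = -(-138 - P)/5 = 138/5 + P/5)
√(w + J(C(-4))) = √(-261100 + (138/5 + (⅕)*19)) = √(-261100 + (138/5 + 19/5)) = √(-261100 + 157/5) = √(-1305343/5) = I*√6526715/5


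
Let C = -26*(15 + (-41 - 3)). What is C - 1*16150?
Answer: -15396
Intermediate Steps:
C = 754 (C = -26*(15 - 44) = -26*(-29) = 754)
C - 1*16150 = 754 - 1*16150 = 754 - 16150 = -15396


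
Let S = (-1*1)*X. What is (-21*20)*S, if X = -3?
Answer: -1260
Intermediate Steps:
S = 3 (S = -1*1*(-3) = -1*(-3) = 3)
(-21*20)*S = -21*20*3 = -420*3 = -1260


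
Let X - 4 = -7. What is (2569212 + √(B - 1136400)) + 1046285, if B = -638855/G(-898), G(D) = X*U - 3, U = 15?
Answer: 3615497 + I*√161725035/12 ≈ 3.6155e+6 + 1059.8*I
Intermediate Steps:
X = -3 (X = 4 - 7 = -3)
G(D) = -48 (G(D) = -3*15 - 3 = -45 - 3 = -48)
B = 638855/48 (B = -638855/(-48) = -638855*(-1/48) = 638855/48 ≈ 13309.)
(2569212 + √(B - 1136400)) + 1046285 = (2569212 + √(638855/48 - 1136400)) + 1046285 = (2569212 + √(-53908345/48)) + 1046285 = (2569212 + I*√161725035/12) + 1046285 = 3615497 + I*√161725035/12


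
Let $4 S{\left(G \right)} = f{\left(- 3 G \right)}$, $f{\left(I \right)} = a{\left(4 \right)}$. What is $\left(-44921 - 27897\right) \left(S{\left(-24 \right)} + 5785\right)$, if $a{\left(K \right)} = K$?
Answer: $-421324948$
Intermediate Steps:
$f{\left(I \right)} = 4$
$S{\left(G \right)} = 1$ ($S{\left(G \right)} = \frac{1}{4} \cdot 4 = 1$)
$\left(-44921 - 27897\right) \left(S{\left(-24 \right)} + 5785\right) = \left(-44921 - 27897\right) \left(1 + 5785\right) = \left(-72818\right) 5786 = -421324948$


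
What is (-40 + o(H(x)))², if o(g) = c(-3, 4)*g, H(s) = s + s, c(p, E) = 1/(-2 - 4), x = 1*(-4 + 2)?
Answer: 13924/9 ≈ 1547.1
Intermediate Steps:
x = -2 (x = 1*(-2) = -2)
c(p, E) = -⅙ (c(p, E) = 1/(-6) = -⅙)
H(s) = 2*s
o(g) = -g/6
(-40 + o(H(x)))² = (-40 - (-2)/3)² = (-40 - ⅙*(-4))² = (-40 + ⅔)² = (-118/3)² = 13924/9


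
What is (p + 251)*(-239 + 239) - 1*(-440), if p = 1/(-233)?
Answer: 440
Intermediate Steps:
p = -1/233 ≈ -0.0042918
(p + 251)*(-239 + 239) - 1*(-440) = (-1/233 + 251)*(-239 + 239) - 1*(-440) = (58482/233)*0 + 440 = 0 + 440 = 440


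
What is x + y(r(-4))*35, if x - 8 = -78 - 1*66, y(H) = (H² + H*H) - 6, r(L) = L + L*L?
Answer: 9734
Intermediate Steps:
r(L) = L + L²
y(H) = -6 + 2*H² (y(H) = (H² + H²) - 6 = 2*H² - 6 = -6 + 2*H²)
x = -136 (x = 8 + (-78 - 1*66) = 8 + (-78 - 66) = 8 - 144 = -136)
x + y(r(-4))*35 = -136 + (-6 + 2*(-4*(1 - 4))²)*35 = -136 + (-6 + 2*(-4*(-3))²)*35 = -136 + (-6 + 2*12²)*35 = -136 + (-6 + 2*144)*35 = -136 + (-6 + 288)*35 = -136 + 282*35 = -136 + 9870 = 9734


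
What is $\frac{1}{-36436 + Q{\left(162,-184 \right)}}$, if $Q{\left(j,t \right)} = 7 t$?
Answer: $- \frac{1}{37724} \approx -2.6508 \cdot 10^{-5}$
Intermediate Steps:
$\frac{1}{-36436 + Q{\left(162,-184 \right)}} = \frac{1}{-36436 + 7 \left(-184\right)} = \frac{1}{-36436 - 1288} = \frac{1}{-37724} = - \frac{1}{37724}$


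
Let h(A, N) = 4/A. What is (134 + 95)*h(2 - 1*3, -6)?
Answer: -916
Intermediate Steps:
(134 + 95)*h(2 - 1*3, -6) = (134 + 95)*(4/(2 - 1*3)) = 229*(4/(2 - 3)) = 229*(4/(-1)) = 229*(4*(-1)) = 229*(-4) = -916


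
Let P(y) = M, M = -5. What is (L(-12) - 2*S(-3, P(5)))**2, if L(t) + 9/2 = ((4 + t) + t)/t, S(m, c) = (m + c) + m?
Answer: 13225/36 ≈ 367.36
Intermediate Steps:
P(y) = -5
S(m, c) = c + 2*m (S(m, c) = (c + m) + m = c + 2*m)
L(t) = -9/2 + (4 + 2*t)/t (L(t) = -9/2 + ((4 + t) + t)/t = -9/2 + (4 + 2*t)/t)
(L(-12) - 2*S(-3, P(5)))**2 = ((-5/2 + 4/(-12)) - 2*(-5 + 2*(-3)))**2 = ((-5/2 + 4*(-1/12)) - 2*(-5 - 6))**2 = ((-5/2 - 1/3) - 2*(-11))**2 = (-17/6 + 22)**2 = (115/6)**2 = 13225/36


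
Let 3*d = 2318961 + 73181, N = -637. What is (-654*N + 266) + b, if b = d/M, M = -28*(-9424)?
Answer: 164999302183/395808 ≈ 4.1687e+5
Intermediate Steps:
M = 263872
d = 2392142/3 (d = (2318961 + 73181)/3 = (⅓)*2392142 = 2392142/3 ≈ 7.9738e+5)
b = 1196071/395808 (b = (2392142/3)/263872 = (2392142/3)*(1/263872) = 1196071/395808 ≈ 3.0218)
(-654*N + 266) + b = (-654*(-637) + 266) + 1196071/395808 = (416598 + 266) + 1196071/395808 = 416864 + 1196071/395808 = 164999302183/395808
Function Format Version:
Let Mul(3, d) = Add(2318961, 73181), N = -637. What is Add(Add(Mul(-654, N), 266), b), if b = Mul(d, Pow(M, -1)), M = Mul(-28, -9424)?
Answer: Rational(164999302183, 395808) ≈ 4.1687e+5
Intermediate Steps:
M = 263872
d = Rational(2392142, 3) (d = Mul(Rational(1, 3), Add(2318961, 73181)) = Mul(Rational(1, 3), 2392142) = Rational(2392142, 3) ≈ 7.9738e+5)
b = Rational(1196071, 395808) (b = Mul(Rational(2392142, 3), Pow(263872, -1)) = Mul(Rational(2392142, 3), Rational(1, 263872)) = Rational(1196071, 395808) ≈ 3.0218)
Add(Add(Mul(-654, N), 266), b) = Add(Add(Mul(-654, -637), 266), Rational(1196071, 395808)) = Add(Add(416598, 266), Rational(1196071, 395808)) = Add(416864, Rational(1196071, 395808)) = Rational(164999302183, 395808)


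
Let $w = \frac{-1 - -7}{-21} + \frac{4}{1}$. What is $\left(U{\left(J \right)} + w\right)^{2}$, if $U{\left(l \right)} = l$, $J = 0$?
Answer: $\frac{676}{49} \approx 13.796$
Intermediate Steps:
$w = \frac{26}{7}$ ($w = \left(-1 + 7\right) \left(- \frac{1}{21}\right) + 4 \cdot 1 = 6 \left(- \frac{1}{21}\right) + 4 = - \frac{2}{7} + 4 = \frac{26}{7} \approx 3.7143$)
$\left(U{\left(J \right)} + w\right)^{2} = \left(0 + \frac{26}{7}\right)^{2} = \left(\frac{26}{7}\right)^{2} = \frac{676}{49}$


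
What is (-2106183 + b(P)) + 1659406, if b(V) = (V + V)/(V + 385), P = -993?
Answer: -135819215/304 ≈ -4.4677e+5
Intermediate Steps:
b(V) = 2*V/(385 + V) (b(V) = (2*V)/(385 + V) = 2*V/(385 + V))
(-2106183 + b(P)) + 1659406 = (-2106183 + 2*(-993)/(385 - 993)) + 1659406 = (-2106183 + 2*(-993)/(-608)) + 1659406 = (-2106183 + 2*(-993)*(-1/608)) + 1659406 = (-2106183 + 993/304) + 1659406 = -640278639/304 + 1659406 = -135819215/304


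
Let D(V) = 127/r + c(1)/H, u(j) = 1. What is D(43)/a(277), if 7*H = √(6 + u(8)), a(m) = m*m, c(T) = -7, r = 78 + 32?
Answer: 127/8440190 - 7*√7/76729 ≈ -0.00022633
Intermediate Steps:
r = 110
a(m) = m²
H = √7/7 (H = √(6 + 1)/7 = √7/7 ≈ 0.37796)
D(V) = 127/110 - 7*√7
D(43)/a(277) = (127/110 - 7*√7)/(277²) = (127/110 - 7*√7)/76729 = (127/110 - 7*√7)*(1/76729) = 127/8440190 - 7*√7/76729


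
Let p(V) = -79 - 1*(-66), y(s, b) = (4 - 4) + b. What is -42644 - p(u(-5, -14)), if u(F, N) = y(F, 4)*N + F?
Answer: -42631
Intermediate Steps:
y(s, b) = b (y(s, b) = 0 + b = b)
u(F, N) = F + 4*N (u(F, N) = 4*N + F = F + 4*N)
p(V) = -13 (p(V) = -79 + 66 = -13)
-42644 - p(u(-5, -14)) = -42644 - 1*(-13) = -42644 + 13 = -42631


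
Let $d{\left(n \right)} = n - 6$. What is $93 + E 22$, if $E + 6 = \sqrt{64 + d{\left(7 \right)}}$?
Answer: $-39 + 22 \sqrt{65} \approx 138.37$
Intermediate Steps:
$d{\left(n \right)} = -6 + n$ ($d{\left(n \right)} = n - 6 = -6 + n$)
$E = -6 + \sqrt{65}$ ($E = -6 + \sqrt{64 + \left(-6 + 7\right)} = -6 + \sqrt{64 + 1} = -6 + \sqrt{65} \approx 2.0623$)
$93 + E 22 = 93 + \left(-6 + \sqrt{65}\right) 22 = 93 - \left(132 - 22 \sqrt{65}\right) = -39 + 22 \sqrt{65}$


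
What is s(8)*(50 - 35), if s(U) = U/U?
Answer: 15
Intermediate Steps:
s(U) = 1
s(8)*(50 - 35) = 1*(50 - 35) = 1*15 = 15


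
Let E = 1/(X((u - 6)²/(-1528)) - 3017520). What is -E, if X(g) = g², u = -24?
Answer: 145924/440328537855 ≈ 3.3140e-7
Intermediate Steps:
E = -145924/440328537855 (E = 1/(((-24 - 6)²/(-1528))² - 3017520) = 1/(((-30)²*(-1/1528))² - 3017520) = 1/((900*(-1/1528))² - 3017520) = 1/((-225/382)² - 3017520) = 1/(50625/145924 - 3017520) = 1/(-440328537855/145924) = -145924/440328537855 ≈ -3.3140e-7)
-E = -1*(-145924/440328537855) = 145924/440328537855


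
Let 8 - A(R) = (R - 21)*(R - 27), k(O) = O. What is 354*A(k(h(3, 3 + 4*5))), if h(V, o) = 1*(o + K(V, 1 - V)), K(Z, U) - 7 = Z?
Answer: -22656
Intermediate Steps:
K(Z, U) = 7 + Z
h(V, o) = 7 + V + o (h(V, o) = 1*(o + (7 + V)) = 1*(7 + V + o) = 7 + V + o)
A(R) = 8 - (-27 + R)*(-21 + R) (A(R) = 8 - (R - 21)*(R - 27) = 8 - (-21 + R)*(-27 + R) = 8 - (-27 + R)*(-21 + R))
354*A(k(h(3, 3 + 4*5))) = 354*(-559 - (7 + 3 + (3 + 4*5))² + 48*(7 + 3 + (3 + 4*5))) = 354*(-559 - (7 + 3 + (3 + 20))² + 48*(7 + 3 + (3 + 20))) = 354*(-559 - (7 + 3 + 23)² + 48*(7 + 3 + 23)) = 354*(-559 - 1*33² + 48*33) = 354*(-559 - 1*1089 + 1584) = 354*(-559 - 1089 + 1584) = 354*(-64) = -22656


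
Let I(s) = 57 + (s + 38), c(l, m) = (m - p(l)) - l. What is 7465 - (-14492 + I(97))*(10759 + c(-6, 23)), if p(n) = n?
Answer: 154361665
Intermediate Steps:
c(l, m) = m - 2*l (c(l, m) = (m - l) - l = m - 2*l)
I(s) = 95 + s (I(s) = 57 + (38 + s) = 95 + s)
7465 - (-14492 + I(97))*(10759 + c(-6, 23)) = 7465 - (-14492 + (95 + 97))*(10759 + (23 - 2*(-6))) = 7465 - (-14492 + 192)*(10759 + (23 + 12)) = 7465 - (-14300)*(10759 + 35) = 7465 - (-14300)*10794 = 7465 - 1*(-154354200) = 7465 + 154354200 = 154361665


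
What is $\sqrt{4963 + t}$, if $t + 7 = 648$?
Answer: $2 \sqrt{1401} \approx 74.86$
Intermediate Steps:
$t = 641$ ($t = -7 + 648 = 641$)
$\sqrt{4963 + t} = \sqrt{4963 + 641} = \sqrt{5604} = 2 \sqrt{1401}$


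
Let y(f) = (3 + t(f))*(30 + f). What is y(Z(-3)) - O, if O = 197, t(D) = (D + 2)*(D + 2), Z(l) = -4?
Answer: -15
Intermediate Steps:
t(D) = (2 + D)² (t(D) = (2 + D)*(2 + D) = (2 + D)²)
y(f) = (3 + (2 + f)²)*(30 + f)
y(Z(-3)) - O = (210 + (-4)³ + 34*(-4)² + 127*(-4)) - 1*197 = (210 - 64 + 34*16 - 508) - 197 = (210 - 64 + 544 - 508) - 197 = 182 - 197 = -15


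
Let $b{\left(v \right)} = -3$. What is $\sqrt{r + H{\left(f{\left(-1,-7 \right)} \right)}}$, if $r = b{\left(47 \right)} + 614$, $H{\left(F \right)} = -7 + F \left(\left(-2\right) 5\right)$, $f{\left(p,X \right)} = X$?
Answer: $\sqrt{674} \approx 25.962$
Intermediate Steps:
$H{\left(F \right)} = -7 - 10 F$ ($H{\left(F \right)} = -7 + F \left(-10\right) = -7 - 10 F$)
$r = 611$ ($r = -3 + 614 = 611$)
$\sqrt{r + H{\left(f{\left(-1,-7 \right)} \right)}} = \sqrt{611 - -63} = \sqrt{611 + \left(-7 + 70\right)} = \sqrt{611 + 63} = \sqrt{674}$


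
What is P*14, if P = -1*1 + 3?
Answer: 28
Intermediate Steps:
P = 2 (P = -1 + 3 = 2)
P*14 = 2*14 = 28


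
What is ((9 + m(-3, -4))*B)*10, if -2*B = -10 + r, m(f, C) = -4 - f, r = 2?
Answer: 320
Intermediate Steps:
B = 4 (B = -(-10 + 2)/2 = -½*(-8) = 4)
((9 + m(-3, -4))*B)*10 = ((9 + (-4 - 1*(-3)))*4)*10 = ((9 + (-4 + 3))*4)*10 = ((9 - 1)*4)*10 = (8*4)*10 = 32*10 = 320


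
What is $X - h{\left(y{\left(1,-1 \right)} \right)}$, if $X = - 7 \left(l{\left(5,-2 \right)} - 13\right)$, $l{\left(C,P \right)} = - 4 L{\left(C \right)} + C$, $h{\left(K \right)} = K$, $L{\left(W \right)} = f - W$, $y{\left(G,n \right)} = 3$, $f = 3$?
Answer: $-3$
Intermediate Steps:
$L{\left(W \right)} = 3 - W$
$l{\left(C,P \right)} = -12 + 5 C$ ($l{\left(C,P \right)} = - 4 \left(3 - C\right) + C = \left(-12 + 4 C\right) + C = -12 + 5 C$)
$X = 0$ ($X = - 7 \left(\left(-12 + 5 \cdot 5\right) - 13\right) = - 7 \left(\left(-12 + 25\right) - 13\right) = - 7 \left(13 - 13\right) = \left(-7\right) 0 = 0$)
$X - h{\left(y{\left(1,-1 \right)} \right)} = 0 - 3 = -3$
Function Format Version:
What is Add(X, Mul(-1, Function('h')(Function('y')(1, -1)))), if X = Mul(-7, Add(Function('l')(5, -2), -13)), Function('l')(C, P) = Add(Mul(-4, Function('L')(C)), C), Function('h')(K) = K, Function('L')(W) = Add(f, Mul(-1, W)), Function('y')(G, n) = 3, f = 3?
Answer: -3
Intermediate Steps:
Function('L')(W) = Add(3, Mul(-1, W))
Function('l')(C, P) = Add(-12, Mul(5, C)) (Function('l')(C, P) = Add(Mul(-4, Add(3, Mul(-1, C))), C) = Add(Add(-12, Mul(4, C)), C) = Add(-12, Mul(5, C)))
X = 0 (X = Mul(-7, Add(Add(-12, Mul(5, 5)), -13)) = Mul(-7, Add(Add(-12, 25), -13)) = Mul(-7, Add(13, -13)) = Mul(-7, 0) = 0)
Add(X, Mul(-1, Function('h')(Function('y')(1, -1)))) = Add(0, Mul(-1, 3)) = Add(0, -3) = -3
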